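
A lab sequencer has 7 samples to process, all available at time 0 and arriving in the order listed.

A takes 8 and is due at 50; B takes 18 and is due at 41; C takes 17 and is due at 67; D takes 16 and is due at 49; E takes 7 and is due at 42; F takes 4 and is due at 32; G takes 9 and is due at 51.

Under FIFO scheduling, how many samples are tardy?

4

FIFO (arrival order): A B C D E F G.
A: 0→8, due 50, tardiness 0
B: 8→26, due 41, tardiness 0
C: 26→43, due 67, tardiness 0
D: 43→59, due 49, tardiness 10
E: 59→66, due 42, tardiness 24
F: 66→70, due 32, tardiness 38
G: 70→79, due 51, tardiness 28
Late samples: 4.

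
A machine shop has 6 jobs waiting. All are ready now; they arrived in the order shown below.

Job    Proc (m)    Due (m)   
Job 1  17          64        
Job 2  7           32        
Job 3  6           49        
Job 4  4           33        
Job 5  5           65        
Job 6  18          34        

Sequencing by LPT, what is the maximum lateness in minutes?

24

LPT (decreasing processing time): Job 6 Job 1 Job 2 Job 3 Job 5 Job 4.
Job 6: 0→18, due 34, lateness -16
Job 1: 18→35, due 64, lateness -29
Job 2: 35→42, due 32, lateness 10
Job 3: 42→48, due 49, lateness -1
Job 5: 48→53, due 65, lateness -12
Job 4: 53→57, due 33, lateness 24
Maximum = 24.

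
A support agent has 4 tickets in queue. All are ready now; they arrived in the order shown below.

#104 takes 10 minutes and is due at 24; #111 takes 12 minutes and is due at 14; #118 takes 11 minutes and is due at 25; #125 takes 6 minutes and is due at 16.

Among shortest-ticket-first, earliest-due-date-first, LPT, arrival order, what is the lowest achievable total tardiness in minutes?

SPT (increasing processing time): #125 #104 #118 #111.
#125: 0→6, due 16, tardiness 0
#104: 6→16, due 24, tardiness 0
#118: 16→27, due 25, tardiness 2
#111: 27→39, due 14, tardiness 25
Sum = 0+0+2+25 = 27.
EDD (increasing due date): #111 #125 #104 #118.
#111: 0→12, due 14, tardiness 0
#125: 12→18, due 16, tardiness 2
#104: 18→28, due 24, tardiness 4
#118: 28→39, due 25, tardiness 14
Sum = 0+2+4+14 = 20.
LPT (decreasing processing time): #111 #118 #104 #125.
#111: 0→12, due 14, tardiness 0
#118: 12→23, due 25, tardiness 0
#104: 23→33, due 24, tardiness 9
#125: 33→39, due 16, tardiness 23
Sum = 0+0+9+23 = 32.
FIFO (arrival order): #104 #111 #118 #125.
#104: 0→10, due 24, tardiness 0
#111: 10→22, due 14, tardiness 8
#118: 22→33, due 25, tardiness 8
#125: 33→39, due 16, tardiness 23
Sum = 0+8+8+23 = 39.
SPT 27, EDD 20, LPT 32, FIFO 39 → minimum 20.

20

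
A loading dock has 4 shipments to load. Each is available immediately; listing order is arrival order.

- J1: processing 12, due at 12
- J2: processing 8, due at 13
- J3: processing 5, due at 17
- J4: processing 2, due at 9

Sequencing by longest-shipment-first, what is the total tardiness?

LPT (decreasing processing time): J1 J2 J3 J4.
J1: 0→12, due 12, tardiness 0
J2: 12→20, due 13, tardiness 7
J3: 20→25, due 17, tardiness 8
J4: 25→27, due 9, tardiness 18
Sum = 0+7+8+18 = 33.

33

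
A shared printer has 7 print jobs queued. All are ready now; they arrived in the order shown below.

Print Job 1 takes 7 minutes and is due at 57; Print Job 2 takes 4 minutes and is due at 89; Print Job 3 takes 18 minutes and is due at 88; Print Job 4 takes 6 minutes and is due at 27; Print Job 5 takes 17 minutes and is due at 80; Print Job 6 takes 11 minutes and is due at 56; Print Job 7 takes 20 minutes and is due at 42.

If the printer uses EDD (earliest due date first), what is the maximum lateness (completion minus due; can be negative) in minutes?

-6

EDD (increasing due date): Print Job 4 Print Job 7 Print Job 6 Print Job 1 Print Job 5 Print Job 3 Print Job 2.
Print Job 4: 0→6, due 27, lateness -21
Print Job 7: 6→26, due 42, lateness -16
Print Job 6: 26→37, due 56, lateness -19
Print Job 1: 37→44, due 57, lateness -13
Print Job 5: 44→61, due 80, lateness -19
Print Job 3: 61→79, due 88, lateness -9
Print Job 2: 79→83, due 89, lateness -6
Maximum = -6.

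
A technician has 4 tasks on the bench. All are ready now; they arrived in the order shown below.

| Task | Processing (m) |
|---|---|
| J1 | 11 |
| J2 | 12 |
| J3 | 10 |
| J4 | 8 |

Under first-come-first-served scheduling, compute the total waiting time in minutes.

FIFO (arrival order): J1 J2 J3 J4.
J1: waits 0, runs 0→11
J2: waits 11, runs 11→23
J3: waits 23, runs 23→33
J4: waits 33, runs 33→41
Sum = 0+11+23+33 = 67.

67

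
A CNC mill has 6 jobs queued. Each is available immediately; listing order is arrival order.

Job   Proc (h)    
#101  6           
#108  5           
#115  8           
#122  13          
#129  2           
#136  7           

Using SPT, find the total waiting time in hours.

SPT (increasing processing time): #129 #108 #101 #136 #115 #122.
#129: waits 0, runs 0→2
#108: waits 2, runs 2→7
#101: waits 7, runs 7→13
#136: waits 13, runs 13→20
#115: waits 20, runs 20→28
#122: waits 28, runs 28→41
Sum = 0+2+7+13+20+28 = 70.

70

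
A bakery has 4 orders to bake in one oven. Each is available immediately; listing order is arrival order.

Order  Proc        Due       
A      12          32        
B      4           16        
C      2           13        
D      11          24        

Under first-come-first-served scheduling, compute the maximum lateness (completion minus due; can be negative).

FIFO (arrival order): A B C D.
A: 0→12, due 32, lateness -20
B: 12→16, due 16, lateness 0
C: 16→18, due 13, lateness 5
D: 18→29, due 24, lateness 5
Maximum = 5.

5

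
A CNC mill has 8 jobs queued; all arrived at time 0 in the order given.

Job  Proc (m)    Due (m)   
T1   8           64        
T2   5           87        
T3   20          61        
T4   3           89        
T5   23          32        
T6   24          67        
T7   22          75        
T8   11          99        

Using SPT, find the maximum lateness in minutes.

SPT (increasing processing time): T4 T2 T1 T8 T3 T7 T5 T6.
T4: 0→3, due 89, lateness -86
T2: 3→8, due 87, lateness -79
T1: 8→16, due 64, lateness -48
T8: 16→27, due 99, lateness -72
T3: 27→47, due 61, lateness -14
T7: 47→69, due 75, lateness -6
T5: 69→92, due 32, lateness 60
T6: 92→116, due 67, lateness 49
Maximum = 60.

60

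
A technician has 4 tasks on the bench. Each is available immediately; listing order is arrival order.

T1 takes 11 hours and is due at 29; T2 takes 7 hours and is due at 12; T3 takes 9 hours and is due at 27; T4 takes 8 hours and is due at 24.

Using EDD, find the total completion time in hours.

EDD (increasing due date): T2 T4 T3 T1.
T2: 0→7
T4: 7→15
T3: 15→24
T1: 24→35
Sum = 7+15+24+35 = 81.

81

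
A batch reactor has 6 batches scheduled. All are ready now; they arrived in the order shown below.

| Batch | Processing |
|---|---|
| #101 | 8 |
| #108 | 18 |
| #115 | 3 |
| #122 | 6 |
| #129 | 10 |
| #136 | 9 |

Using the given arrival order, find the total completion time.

FIFO (arrival order): #101 #108 #115 #122 #129 #136.
#101: 0→8
#108: 8→26
#115: 26→29
#122: 29→35
#129: 35→45
#136: 45→54
Sum = 8+26+29+35+45+54 = 197.

197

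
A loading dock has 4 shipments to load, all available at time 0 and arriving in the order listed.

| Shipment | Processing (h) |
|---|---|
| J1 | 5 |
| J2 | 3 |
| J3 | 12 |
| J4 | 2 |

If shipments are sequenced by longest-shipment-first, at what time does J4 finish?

22

LPT (decreasing processing time): J3 J1 J2 J4.
J3: 0→12
J1: 12→17
J2: 17→20
J4: 20→22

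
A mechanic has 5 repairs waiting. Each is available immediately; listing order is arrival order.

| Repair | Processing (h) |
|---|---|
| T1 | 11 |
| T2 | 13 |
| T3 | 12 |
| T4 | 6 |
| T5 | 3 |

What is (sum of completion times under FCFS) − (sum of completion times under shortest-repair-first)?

49

FIFO (arrival order): T1 T2 T3 T4 T5.
T1: 0→11
T2: 11→24
T3: 24→36
T4: 36→42
T5: 42→45
Sum = 11+24+36+42+45 = 158.
SPT (increasing processing time): T5 T4 T1 T3 T2.
T5: 0→3
T4: 3→9
T1: 9→20
T3: 20→32
T2: 32→45
Sum = 3+9+20+32+45 = 109.
Difference = 158 − 109 = 49.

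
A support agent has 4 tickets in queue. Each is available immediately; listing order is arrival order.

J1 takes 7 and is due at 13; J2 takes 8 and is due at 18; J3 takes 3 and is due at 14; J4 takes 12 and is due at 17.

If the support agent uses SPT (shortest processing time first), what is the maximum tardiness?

13

SPT (increasing processing time): J3 J1 J2 J4.
J3: 0→3, due 14, tardiness 0
J1: 3→10, due 13, tardiness 0
J2: 10→18, due 18, tardiness 0
J4: 18→30, due 17, tardiness 13
Maximum = 13.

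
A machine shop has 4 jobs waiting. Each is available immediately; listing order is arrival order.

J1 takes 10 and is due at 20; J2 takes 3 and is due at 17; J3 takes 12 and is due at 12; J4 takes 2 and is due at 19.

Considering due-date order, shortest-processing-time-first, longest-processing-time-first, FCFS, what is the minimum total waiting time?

22

EDD (increasing due date): J3 J2 J4 J1.
J3: waits 0, runs 0→12
J2: waits 12, runs 12→15
J4: waits 15, runs 15→17
J1: waits 17, runs 17→27
Sum = 0+12+15+17 = 44.
SPT (increasing processing time): J4 J2 J1 J3.
J4: waits 0, runs 0→2
J2: waits 2, runs 2→5
J1: waits 5, runs 5→15
J3: waits 15, runs 15→27
Sum = 0+2+5+15 = 22.
LPT (decreasing processing time): J3 J1 J2 J4.
J3: waits 0, runs 0→12
J1: waits 12, runs 12→22
J2: waits 22, runs 22→25
J4: waits 25, runs 25→27
Sum = 0+12+22+25 = 59.
FIFO (arrival order): J1 J2 J3 J4.
J1: waits 0, runs 0→10
J2: waits 10, runs 10→13
J3: waits 13, runs 13→25
J4: waits 25, runs 25→27
Sum = 0+10+13+25 = 48.
EDD 44, SPT 22, LPT 59, FIFO 48 → minimum 22.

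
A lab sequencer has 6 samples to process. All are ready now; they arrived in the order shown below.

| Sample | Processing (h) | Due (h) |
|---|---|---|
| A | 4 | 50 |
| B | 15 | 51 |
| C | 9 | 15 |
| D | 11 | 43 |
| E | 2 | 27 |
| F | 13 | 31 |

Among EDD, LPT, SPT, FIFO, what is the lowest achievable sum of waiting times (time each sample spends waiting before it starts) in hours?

EDD (increasing due date): C E F D A B.
C: waits 0, runs 0→9
E: waits 9, runs 9→11
F: waits 11, runs 11→24
D: waits 24, runs 24→35
A: waits 35, runs 35→39
B: waits 39, runs 39→54
Sum = 0+9+11+24+35+39 = 118.
LPT (decreasing processing time): B F D C A E.
B: waits 0, runs 0→15
F: waits 15, runs 15→28
D: waits 28, runs 28→39
C: waits 39, runs 39→48
A: waits 48, runs 48→52
E: waits 52, runs 52→54
Sum = 0+15+28+39+48+52 = 182.
SPT (increasing processing time): E A C D F B.
E: waits 0, runs 0→2
A: waits 2, runs 2→6
C: waits 6, runs 6→15
D: waits 15, runs 15→26
F: waits 26, runs 26→39
B: waits 39, runs 39→54
Sum = 0+2+6+15+26+39 = 88.
FIFO (arrival order): A B C D E F.
A: waits 0, runs 0→4
B: waits 4, runs 4→19
C: waits 19, runs 19→28
D: waits 28, runs 28→39
E: waits 39, runs 39→41
F: waits 41, runs 41→54
Sum = 0+4+19+28+39+41 = 131.
EDD 118, LPT 182, SPT 88, FIFO 131 → minimum 88.

88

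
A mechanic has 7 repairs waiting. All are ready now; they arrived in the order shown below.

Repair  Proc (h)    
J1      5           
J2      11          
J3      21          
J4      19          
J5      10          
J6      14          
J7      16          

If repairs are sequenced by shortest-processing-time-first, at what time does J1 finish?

SPT (increasing processing time): J1 J5 J2 J6 J7 J4 J3.
J1: 0→5

5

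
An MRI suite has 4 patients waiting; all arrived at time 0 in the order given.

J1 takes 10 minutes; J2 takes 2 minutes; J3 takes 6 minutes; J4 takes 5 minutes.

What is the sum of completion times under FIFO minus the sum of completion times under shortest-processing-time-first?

18

FIFO (arrival order): J1 J2 J3 J4.
J1: 0→10
J2: 10→12
J3: 12→18
J4: 18→23
Sum = 10+12+18+23 = 63.
SPT (increasing processing time): J2 J4 J3 J1.
J2: 0→2
J4: 2→7
J3: 7→13
J1: 13→23
Sum = 2+7+13+23 = 45.
Difference = 63 − 45 = 18.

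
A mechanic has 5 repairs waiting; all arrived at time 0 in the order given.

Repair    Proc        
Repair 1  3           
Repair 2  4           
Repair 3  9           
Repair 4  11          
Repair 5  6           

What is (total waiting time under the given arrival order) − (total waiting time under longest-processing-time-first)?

-34

FIFO (arrival order): Repair 1 Repair 2 Repair 3 Repair 4 Repair 5.
Repair 1: waits 0, runs 0→3
Repair 2: waits 3, runs 3→7
Repair 3: waits 7, runs 7→16
Repair 4: waits 16, runs 16→27
Repair 5: waits 27, runs 27→33
Sum = 0+3+7+16+27 = 53.
LPT (decreasing processing time): Repair 4 Repair 3 Repair 5 Repair 2 Repair 1.
Repair 4: waits 0, runs 0→11
Repair 3: waits 11, runs 11→20
Repair 5: waits 20, runs 20→26
Repair 2: waits 26, runs 26→30
Repair 1: waits 30, runs 30→33
Sum = 0+11+20+26+30 = 87.
Difference = 53 − 87 = -34.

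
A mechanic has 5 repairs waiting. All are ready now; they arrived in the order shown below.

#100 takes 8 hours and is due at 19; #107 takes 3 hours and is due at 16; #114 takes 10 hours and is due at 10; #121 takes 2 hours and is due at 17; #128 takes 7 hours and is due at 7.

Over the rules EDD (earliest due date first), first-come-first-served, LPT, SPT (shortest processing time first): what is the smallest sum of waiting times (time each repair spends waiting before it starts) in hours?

EDD (increasing due date): #128 #114 #107 #121 #100.
#128: waits 0, runs 0→7
#114: waits 7, runs 7→17
#107: waits 17, runs 17→20
#121: waits 20, runs 20→22
#100: waits 22, runs 22→30
Sum = 0+7+17+20+22 = 66.
FIFO (arrival order): #100 #107 #114 #121 #128.
#100: waits 0, runs 0→8
#107: waits 8, runs 8→11
#114: waits 11, runs 11→21
#121: waits 21, runs 21→23
#128: waits 23, runs 23→30
Sum = 0+8+11+21+23 = 63.
LPT (decreasing processing time): #114 #100 #128 #107 #121.
#114: waits 0, runs 0→10
#100: waits 10, runs 10→18
#128: waits 18, runs 18→25
#107: waits 25, runs 25→28
#121: waits 28, runs 28→30
Sum = 0+10+18+25+28 = 81.
SPT (increasing processing time): #121 #107 #128 #100 #114.
#121: waits 0, runs 0→2
#107: waits 2, runs 2→5
#128: waits 5, runs 5→12
#100: waits 12, runs 12→20
#114: waits 20, runs 20→30
Sum = 0+2+5+12+20 = 39.
EDD 66, FIFO 63, LPT 81, SPT 39 → minimum 39.

39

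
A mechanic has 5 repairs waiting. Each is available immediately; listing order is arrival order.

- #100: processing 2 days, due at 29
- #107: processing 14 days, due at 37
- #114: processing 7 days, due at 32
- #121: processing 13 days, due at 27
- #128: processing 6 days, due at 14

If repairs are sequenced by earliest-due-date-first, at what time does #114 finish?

EDD (increasing due date): #128 #121 #100 #114 #107.
#128: 0→6
#121: 6→19
#100: 19→21
#114: 21→28

28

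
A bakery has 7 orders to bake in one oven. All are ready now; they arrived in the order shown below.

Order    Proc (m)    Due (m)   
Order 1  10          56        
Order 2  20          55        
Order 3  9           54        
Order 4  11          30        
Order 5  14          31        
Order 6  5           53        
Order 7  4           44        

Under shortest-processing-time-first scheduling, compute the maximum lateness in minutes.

22

SPT (increasing processing time): Order 7 Order 6 Order 3 Order 1 Order 4 Order 5 Order 2.
Order 7: 0→4, due 44, lateness -40
Order 6: 4→9, due 53, lateness -44
Order 3: 9→18, due 54, lateness -36
Order 1: 18→28, due 56, lateness -28
Order 4: 28→39, due 30, lateness 9
Order 5: 39→53, due 31, lateness 22
Order 2: 53→73, due 55, lateness 18
Maximum = 22.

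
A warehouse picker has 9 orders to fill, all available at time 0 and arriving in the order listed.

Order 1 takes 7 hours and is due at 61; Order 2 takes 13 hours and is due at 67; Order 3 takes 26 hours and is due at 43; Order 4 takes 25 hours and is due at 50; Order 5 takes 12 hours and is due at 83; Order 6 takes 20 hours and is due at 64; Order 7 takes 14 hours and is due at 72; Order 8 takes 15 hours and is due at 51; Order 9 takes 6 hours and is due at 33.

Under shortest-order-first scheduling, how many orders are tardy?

4

SPT (increasing processing time): Order 9 Order 1 Order 5 Order 2 Order 7 Order 8 Order 6 Order 4 Order 3.
Order 9: 0→6, due 33, tardiness 0
Order 1: 6→13, due 61, tardiness 0
Order 5: 13→25, due 83, tardiness 0
Order 2: 25→38, due 67, tardiness 0
Order 7: 38→52, due 72, tardiness 0
Order 8: 52→67, due 51, tardiness 16
Order 6: 67→87, due 64, tardiness 23
Order 4: 87→112, due 50, tardiness 62
Order 3: 112→138, due 43, tardiness 95
Late orders: 4.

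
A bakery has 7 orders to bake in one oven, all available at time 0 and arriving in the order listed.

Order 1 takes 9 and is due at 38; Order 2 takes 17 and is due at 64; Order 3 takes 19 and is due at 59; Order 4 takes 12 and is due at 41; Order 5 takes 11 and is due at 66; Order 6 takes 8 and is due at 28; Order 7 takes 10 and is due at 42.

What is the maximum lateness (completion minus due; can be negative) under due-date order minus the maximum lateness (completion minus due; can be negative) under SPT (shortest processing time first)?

EDD (increasing due date): Order 6 Order 1 Order 4 Order 7 Order 3 Order 2 Order 5.
Order 6: 0→8, due 28, lateness -20
Order 1: 8→17, due 38, lateness -21
Order 4: 17→29, due 41, lateness -12
Order 7: 29→39, due 42, lateness -3
Order 3: 39→58, due 59, lateness -1
Order 2: 58→75, due 64, lateness 11
Order 5: 75→86, due 66, lateness 20
Maximum = 20.
SPT (increasing processing time): Order 6 Order 1 Order 7 Order 5 Order 4 Order 2 Order 3.
Order 6: 0→8, due 28, lateness -20
Order 1: 8→17, due 38, lateness -21
Order 7: 17→27, due 42, lateness -15
Order 5: 27→38, due 66, lateness -28
Order 4: 38→50, due 41, lateness 9
Order 2: 50→67, due 64, lateness 3
Order 3: 67→86, due 59, lateness 27
Maximum = 27.
Difference = 20 − 27 = -7.

-7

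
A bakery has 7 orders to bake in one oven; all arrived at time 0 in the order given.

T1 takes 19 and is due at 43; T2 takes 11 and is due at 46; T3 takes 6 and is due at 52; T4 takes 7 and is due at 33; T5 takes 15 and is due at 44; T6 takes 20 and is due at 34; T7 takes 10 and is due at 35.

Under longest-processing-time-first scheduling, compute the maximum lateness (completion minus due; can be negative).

49

LPT (decreasing processing time): T6 T1 T5 T2 T7 T4 T3.
T6: 0→20, due 34, lateness -14
T1: 20→39, due 43, lateness -4
T5: 39→54, due 44, lateness 10
T2: 54→65, due 46, lateness 19
T7: 65→75, due 35, lateness 40
T4: 75→82, due 33, lateness 49
T3: 82→88, due 52, lateness 36
Maximum = 49.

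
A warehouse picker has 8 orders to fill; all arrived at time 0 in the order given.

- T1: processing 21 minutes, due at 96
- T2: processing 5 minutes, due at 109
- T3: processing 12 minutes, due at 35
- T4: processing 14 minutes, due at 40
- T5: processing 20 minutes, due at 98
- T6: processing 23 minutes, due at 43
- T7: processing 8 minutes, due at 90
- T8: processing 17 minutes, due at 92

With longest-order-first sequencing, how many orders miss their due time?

LPT (decreasing processing time): T6 T1 T5 T8 T4 T3 T7 T2.
T6: 0→23, due 43, tardiness 0
T1: 23→44, due 96, tardiness 0
T5: 44→64, due 98, tardiness 0
T8: 64→81, due 92, tardiness 0
T4: 81→95, due 40, tardiness 55
T3: 95→107, due 35, tardiness 72
T7: 107→115, due 90, tardiness 25
T2: 115→120, due 109, tardiness 11
Late orders: 4.

4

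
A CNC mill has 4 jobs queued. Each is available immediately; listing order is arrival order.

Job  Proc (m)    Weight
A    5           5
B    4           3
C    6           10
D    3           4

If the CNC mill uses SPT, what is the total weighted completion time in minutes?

273

SPT (increasing processing time): D B A C.
D: finishes 3, weight 4, w·C = 12
B: finishes 7, weight 3, w·C = 21
A: finishes 12, weight 5, w·C = 60
C: finishes 18, weight 10, w·C = 180
Sum = 12+21+60+180 = 273.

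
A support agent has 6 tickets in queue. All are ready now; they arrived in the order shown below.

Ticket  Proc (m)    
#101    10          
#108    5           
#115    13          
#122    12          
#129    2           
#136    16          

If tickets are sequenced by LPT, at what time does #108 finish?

56

LPT (decreasing processing time): #136 #115 #122 #101 #108 #129.
#136: 0→16
#115: 16→29
#122: 29→41
#101: 41→51
#108: 51→56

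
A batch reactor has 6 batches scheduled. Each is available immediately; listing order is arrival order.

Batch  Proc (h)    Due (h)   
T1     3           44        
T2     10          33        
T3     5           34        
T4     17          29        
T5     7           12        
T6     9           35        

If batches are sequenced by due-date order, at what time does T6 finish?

48

EDD (increasing due date): T5 T4 T2 T3 T6 T1.
T5: 0→7
T4: 7→24
T2: 24→34
T3: 34→39
T6: 39→48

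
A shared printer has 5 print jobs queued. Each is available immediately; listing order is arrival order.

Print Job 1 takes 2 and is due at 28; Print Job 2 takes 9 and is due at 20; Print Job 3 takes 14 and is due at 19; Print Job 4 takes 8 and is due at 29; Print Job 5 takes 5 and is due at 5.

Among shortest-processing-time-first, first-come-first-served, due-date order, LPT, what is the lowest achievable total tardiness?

SPT (increasing processing time): Print Job 1 Print Job 5 Print Job 4 Print Job 2 Print Job 3.
Print Job 1: 0→2, due 28, tardiness 0
Print Job 5: 2→7, due 5, tardiness 2
Print Job 4: 7→15, due 29, tardiness 0
Print Job 2: 15→24, due 20, tardiness 4
Print Job 3: 24→38, due 19, tardiness 19
Sum = 0+2+0+4+19 = 25.
FIFO (arrival order): Print Job 1 Print Job 2 Print Job 3 Print Job 4 Print Job 5.
Print Job 1: 0→2, due 28, tardiness 0
Print Job 2: 2→11, due 20, tardiness 0
Print Job 3: 11→25, due 19, tardiness 6
Print Job 4: 25→33, due 29, tardiness 4
Print Job 5: 33→38, due 5, tardiness 33
Sum = 0+0+6+4+33 = 43.
EDD (increasing due date): Print Job 5 Print Job 3 Print Job 2 Print Job 1 Print Job 4.
Print Job 5: 0→5, due 5, tardiness 0
Print Job 3: 5→19, due 19, tardiness 0
Print Job 2: 19→28, due 20, tardiness 8
Print Job 1: 28→30, due 28, tardiness 2
Print Job 4: 30→38, due 29, tardiness 9
Sum = 0+0+8+2+9 = 19.
LPT (decreasing processing time): Print Job 3 Print Job 2 Print Job 4 Print Job 5 Print Job 1.
Print Job 3: 0→14, due 19, tardiness 0
Print Job 2: 14→23, due 20, tardiness 3
Print Job 4: 23→31, due 29, tardiness 2
Print Job 5: 31→36, due 5, tardiness 31
Print Job 1: 36→38, due 28, tardiness 10
Sum = 0+3+2+31+10 = 46.
SPT 25, FIFO 43, EDD 19, LPT 46 → minimum 19.

19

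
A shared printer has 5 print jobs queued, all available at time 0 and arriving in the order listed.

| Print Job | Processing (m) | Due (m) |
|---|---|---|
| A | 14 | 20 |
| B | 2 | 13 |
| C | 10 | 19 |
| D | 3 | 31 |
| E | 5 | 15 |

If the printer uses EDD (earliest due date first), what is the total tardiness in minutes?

14

EDD (increasing due date): B E C A D.
B: 0→2, due 13, tardiness 0
E: 2→7, due 15, tardiness 0
C: 7→17, due 19, tardiness 0
A: 17→31, due 20, tardiness 11
D: 31→34, due 31, tardiness 3
Sum = 0+0+0+11+3 = 14.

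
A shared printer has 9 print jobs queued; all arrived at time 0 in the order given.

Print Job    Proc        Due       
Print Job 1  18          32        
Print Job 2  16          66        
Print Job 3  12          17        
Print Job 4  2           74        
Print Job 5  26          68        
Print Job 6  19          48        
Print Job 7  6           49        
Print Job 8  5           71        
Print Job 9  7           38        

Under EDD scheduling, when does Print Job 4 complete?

EDD (increasing due date): Print Job 3 Print Job 1 Print Job 9 Print Job 6 Print Job 7 Print Job 2 Print Job 5 Print Job 8 Print Job 4.
Print Job 3: 0→12
Print Job 1: 12→30
Print Job 9: 30→37
Print Job 6: 37→56
Print Job 7: 56→62
Print Job 2: 62→78
Print Job 5: 78→104
Print Job 8: 104→109
Print Job 4: 109→111

111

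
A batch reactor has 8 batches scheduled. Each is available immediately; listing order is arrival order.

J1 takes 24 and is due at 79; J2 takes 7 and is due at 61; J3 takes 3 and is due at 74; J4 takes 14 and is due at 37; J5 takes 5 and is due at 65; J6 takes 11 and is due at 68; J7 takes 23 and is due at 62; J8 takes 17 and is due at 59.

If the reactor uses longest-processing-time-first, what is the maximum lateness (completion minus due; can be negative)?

41

LPT (decreasing processing time): J1 J7 J8 J4 J6 J2 J5 J3.
J1: 0→24, due 79, lateness -55
J7: 24→47, due 62, lateness -15
J8: 47→64, due 59, lateness 5
J4: 64→78, due 37, lateness 41
J6: 78→89, due 68, lateness 21
J2: 89→96, due 61, lateness 35
J5: 96→101, due 65, lateness 36
J3: 101→104, due 74, lateness 30
Maximum = 41.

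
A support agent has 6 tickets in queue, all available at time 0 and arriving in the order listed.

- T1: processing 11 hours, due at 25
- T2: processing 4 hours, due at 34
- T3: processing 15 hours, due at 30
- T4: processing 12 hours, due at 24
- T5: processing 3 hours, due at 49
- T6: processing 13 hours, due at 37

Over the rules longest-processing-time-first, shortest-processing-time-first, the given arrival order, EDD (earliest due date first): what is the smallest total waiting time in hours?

101

LPT (decreasing processing time): T3 T6 T4 T1 T2 T5.
T3: waits 0, runs 0→15
T6: waits 15, runs 15→28
T4: waits 28, runs 28→40
T1: waits 40, runs 40→51
T2: waits 51, runs 51→55
T5: waits 55, runs 55→58
Sum = 0+15+28+40+51+55 = 189.
SPT (increasing processing time): T5 T2 T1 T4 T6 T3.
T5: waits 0, runs 0→3
T2: waits 3, runs 3→7
T1: waits 7, runs 7→18
T4: waits 18, runs 18→30
T6: waits 30, runs 30→43
T3: waits 43, runs 43→58
Sum = 0+3+7+18+30+43 = 101.
FIFO (arrival order): T1 T2 T3 T4 T5 T6.
T1: waits 0, runs 0→11
T2: waits 11, runs 11→15
T3: waits 15, runs 15→30
T4: waits 30, runs 30→42
T5: waits 42, runs 42→45
T6: waits 45, runs 45→58
Sum = 0+11+15+30+42+45 = 143.
EDD (increasing due date): T4 T1 T3 T2 T6 T5.
T4: waits 0, runs 0→12
T1: waits 12, runs 12→23
T3: waits 23, runs 23→38
T2: waits 38, runs 38→42
T6: waits 42, runs 42→55
T5: waits 55, runs 55→58
Sum = 0+12+23+38+42+55 = 170.
LPT 189, SPT 101, FIFO 143, EDD 170 → minimum 101.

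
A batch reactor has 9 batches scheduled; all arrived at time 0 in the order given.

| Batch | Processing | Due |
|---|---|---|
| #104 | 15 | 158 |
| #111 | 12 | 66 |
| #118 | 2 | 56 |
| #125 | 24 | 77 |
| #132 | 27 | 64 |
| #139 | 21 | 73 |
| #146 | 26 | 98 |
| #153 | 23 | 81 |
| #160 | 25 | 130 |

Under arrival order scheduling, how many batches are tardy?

FIFO (arrival order): #104 #111 #118 #125 #132 #139 #146 #153 #160.
#104: 0→15, due 158, tardiness 0
#111: 15→27, due 66, tardiness 0
#118: 27→29, due 56, tardiness 0
#125: 29→53, due 77, tardiness 0
#132: 53→80, due 64, tardiness 16
#139: 80→101, due 73, tardiness 28
#146: 101→127, due 98, tardiness 29
#153: 127→150, due 81, tardiness 69
#160: 150→175, due 130, tardiness 45
Late batches: 5.

5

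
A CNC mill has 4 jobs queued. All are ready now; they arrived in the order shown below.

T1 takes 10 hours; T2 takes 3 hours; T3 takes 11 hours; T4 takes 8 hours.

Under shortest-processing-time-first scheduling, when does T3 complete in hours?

32

SPT (increasing processing time): T2 T4 T1 T3.
T2: 0→3
T4: 3→11
T1: 11→21
T3: 21→32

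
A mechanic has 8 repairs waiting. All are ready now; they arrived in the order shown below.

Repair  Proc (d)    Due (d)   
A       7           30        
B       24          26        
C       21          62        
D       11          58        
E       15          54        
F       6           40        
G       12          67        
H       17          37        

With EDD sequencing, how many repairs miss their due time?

EDD (increasing due date): B A H F E D C G.
B: 0→24, due 26, tardiness 0
A: 24→31, due 30, tardiness 1
H: 31→48, due 37, tardiness 11
F: 48→54, due 40, tardiness 14
E: 54→69, due 54, tardiness 15
D: 69→80, due 58, tardiness 22
C: 80→101, due 62, tardiness 39
G: 101→113, due 67, tardiness 46
Late repairs: 7.

7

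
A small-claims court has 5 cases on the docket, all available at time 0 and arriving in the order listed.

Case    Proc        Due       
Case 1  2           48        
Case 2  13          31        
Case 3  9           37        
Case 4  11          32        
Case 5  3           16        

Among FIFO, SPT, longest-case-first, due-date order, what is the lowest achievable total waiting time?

46

FIFO (arrival order): Case 1 Case 2 Case 3 Case 4 Case 5.
Case 1: waits 0, runs 0→2
Case 2: waits 2, runs 2→15
Case 3: waits 15, runs 15→24
Case 4: waits 24, runs 24→35
Case 5: waits 35, runs 35→38
Sum = 0+2+15+24+35 = 76.
SPT (increasing processing time): Case 1 Case 5 Case 3 Case 4 Case 2.
Case 1: waits 0, runs 0→2
Case 5: waits 2, runs 2→5
Case 3: waits 5, runs 5→14
Case 4: waits 14, runs 14→25
Case 2: waits 25, runs 25→38
Sum = 0+2+5+14+25 = 46.
LPT (decreasing processing time): Case 2 Case 4 Case 3 Case 5 Case 1.
Case 2: waits 0, runs 0→13
Case 4: waits 13, runs 13→24
Case 3: waits 24, runs 24→33
Case 5: waits 33, runs 33→36
Case 1: waits 36, runs 36→38
Sum = 0+13+24+33+36 = 106.
EDD (increasing due date): Case 5 Case 2 Case 4 Case 3 Case 1.
Case 5: waits 0, runs 0→3
Case 2: waits 3, runs 3→16
Case 4: waits 16, runs 16→27
Case 3: waits 27, runs 27→36
Case 1: waits 36, runs 36→38
Sum = 0+3+16+27+36 = 82.
FIFO 76, SPT 46, LPT 106, EDD 82 → minimum 46.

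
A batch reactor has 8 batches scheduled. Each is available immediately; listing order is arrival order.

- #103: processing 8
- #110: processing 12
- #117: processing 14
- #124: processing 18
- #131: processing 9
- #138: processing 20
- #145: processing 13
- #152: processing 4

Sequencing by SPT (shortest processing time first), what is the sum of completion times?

352

SPT (increasing processing time): #152 #103 #131 #110 #145 #117 #124 #138.
#152: 0→4
#103: 4→12
#131: 12→21
#110: 21→33
#145: 33→46
#117: 46→60
#124: 60→78
#138: 78→98
Sum = 4+12+21+33+46+60+78+98 = 352.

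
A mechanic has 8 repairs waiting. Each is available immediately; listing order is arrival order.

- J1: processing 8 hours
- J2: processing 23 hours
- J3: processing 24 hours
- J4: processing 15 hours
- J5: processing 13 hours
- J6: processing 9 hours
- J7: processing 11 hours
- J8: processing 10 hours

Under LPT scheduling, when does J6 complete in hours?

105

LPT (decreasing processing time): J3 J2 J4 J5 J7 J8 J6 J1.
J3: 0→24
J2: 24→47
J4: 47→62
J5: 62→75
J7: 75→86
J8: 86→96
J6: 96→105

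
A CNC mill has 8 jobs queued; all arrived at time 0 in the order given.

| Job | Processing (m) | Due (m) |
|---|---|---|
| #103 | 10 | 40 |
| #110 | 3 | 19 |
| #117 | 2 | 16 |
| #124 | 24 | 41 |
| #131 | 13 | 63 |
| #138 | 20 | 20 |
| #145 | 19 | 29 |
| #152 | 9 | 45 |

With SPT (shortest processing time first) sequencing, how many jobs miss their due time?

3

SPT (increasing processing time): #117 #110 #152 #103 #131 #145 #138 #124.
#117: 0→2, due 16, tardiness 0
#110: 2→5, due 19, tardiness 0
#152: 5→14, due 45, tardiness 0
#103: 14→24, due 40, tardiness 0
#131: 24→37, due 63, tardiness 0
#145: 37→56, due 29, tardiness 27
#138: 56→76, due 20, tardiness 56
#124: 76→100, due 41, tardiness 59
Late jobs: 3.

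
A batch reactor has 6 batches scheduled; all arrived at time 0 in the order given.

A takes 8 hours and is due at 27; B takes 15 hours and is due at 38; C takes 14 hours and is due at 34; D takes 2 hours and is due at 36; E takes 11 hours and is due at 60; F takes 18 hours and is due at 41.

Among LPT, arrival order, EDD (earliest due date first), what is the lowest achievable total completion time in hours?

218

LPT (decreasing processing time): F B C E A D.
F: 0→18
B: 18→33
C: 33→47
E: 47→58
A: 58→66
D: 66→68
Sum = 18+33+47+58+66+68 = 290.
FIFO (arrival order): A B C D E F.
A: 0→8
B: 8→23
C: 23→37
D: 37→39
E: 39→50
F: 50→68
Sum = 8+23+37+39+50+68 = 225.
EDD (increasing due date): A C D B F E.
A: 0→8
C: 8→22
D: 22→24
B: 24→39
F: 39→57
E: 57→68
Sum = 8+22+24+39+57+68 = 218.
LPT 290, FIFO 225, EDD 218 → minimum 218.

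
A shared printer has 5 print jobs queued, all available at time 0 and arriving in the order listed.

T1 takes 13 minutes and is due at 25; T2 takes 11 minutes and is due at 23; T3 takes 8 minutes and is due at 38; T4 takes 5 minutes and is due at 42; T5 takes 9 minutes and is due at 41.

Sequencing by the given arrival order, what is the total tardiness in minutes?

6

FIFO (arrival order): T1 T2 T3 T4 T5.
T1: 0→13, due 25, tardiness 0
T2: 13→24, due 23, tardiness 1
T3: 24→32, due 38, tardiness 0
T4: 32→37, due 42, tardiness 0
T5: 37→46, due 41, tardiness 5
Sum = 0+1+0+0+5 = 6.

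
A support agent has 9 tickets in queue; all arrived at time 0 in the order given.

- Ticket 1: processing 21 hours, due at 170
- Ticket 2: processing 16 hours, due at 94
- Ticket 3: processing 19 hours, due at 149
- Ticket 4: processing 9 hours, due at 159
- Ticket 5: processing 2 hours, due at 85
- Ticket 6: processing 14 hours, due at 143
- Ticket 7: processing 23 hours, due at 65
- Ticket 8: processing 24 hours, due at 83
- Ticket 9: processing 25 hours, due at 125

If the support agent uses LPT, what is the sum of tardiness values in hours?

109

LPT (decreasing processing time): Ticket 9 Ticket 8 Ticket 7 Ticket 1 Ticket 3 Ticket 2 Ticket 6 Ticket 4 Ticket 5.
Ticket 9: 0→25, due 125, tardiness 0
Ticket 8: 25→49, due 83, tardiness 0
Ticket 7: 49→72, due 65, tardiness 7
Ticket 1: 72→93, due 170, tardiness 0
Ticket 3: 93→112, due 149, tardiness 0
Ticket 2: 112→128, due 94, tardiness 34
Ticket 6: 128→142, due 143, tardiness 0
Ticket 4: 142→151, due 159, tardiness 0
Ticket 5: 151→153, due 85, tardiness 68
Sum = 0+0+7+0+0+34+0+0+68 = 109.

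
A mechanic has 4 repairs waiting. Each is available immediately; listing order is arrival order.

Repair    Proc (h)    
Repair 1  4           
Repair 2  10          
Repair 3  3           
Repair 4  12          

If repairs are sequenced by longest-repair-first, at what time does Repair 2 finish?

22

LPT (decreasing processing time): Repair 4 Repair 2 Repair 1 Repair 3.
Repair 4: 0→12
Repair 2: 12→22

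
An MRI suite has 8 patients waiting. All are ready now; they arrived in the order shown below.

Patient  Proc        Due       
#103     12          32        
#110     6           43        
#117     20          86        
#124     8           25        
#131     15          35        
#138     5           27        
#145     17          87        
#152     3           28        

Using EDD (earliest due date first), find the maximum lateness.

EDD (increasing due date): #124 #138 #152 #103 #131 #110 #117 #145.
#124: 0→8, due 25, lateness -17
#138: 8→13, due 27, lateness -14
#152: 13→16, due 28, lateness -12
#103: 16→28, due 32, lateness -4
#131: 28→43, due 35, lateness 8
#110: 43→49, due 43, lateness 6
#117: 49→69, due 86, lateness -17
#145: 69→86, due 87, lateness -1
Maximum = 8.

8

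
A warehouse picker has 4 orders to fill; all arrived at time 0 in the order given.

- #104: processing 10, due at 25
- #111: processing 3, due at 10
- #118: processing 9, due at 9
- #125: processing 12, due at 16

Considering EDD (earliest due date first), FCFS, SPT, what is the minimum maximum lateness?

9

EDD (increasing due date): #118 #111 #125 #104.
#118: 0→9, due 9, lateness 0
#111: 9→12, due 10, lateness 2
#125: 12→24, due 16, lateness 8
#104: 24→34, due 25, lateness 9
Maximum = 9.
FIFO (arrival order): #104 #111 #118 #125.
#104: 0→10, due 25, lateness -15
#111: 10→13, due 10, lateness 3
#118: 13→22, due 9, lateness 13
#125: 22→34, due 16, lateness 18
Maximum = 18.
SPT (increasing processing time): #111 #118 #104 #125.
#111: 0→3, due 10, lateness -7
#118: 3→12, due 9, lateness 3
#104: 12→22, due 25, lateness -3
#125: 22→34, due 16, lateness 18
Maximum = 18.
EDD 9, FIFO 18, SPT 18 → minimum 9.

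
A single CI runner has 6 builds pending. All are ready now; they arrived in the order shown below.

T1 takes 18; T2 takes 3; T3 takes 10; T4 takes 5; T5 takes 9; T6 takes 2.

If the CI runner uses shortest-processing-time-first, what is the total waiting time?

65

SPT (increasing processing time): T6 T2 T4 T5 T3 T1.
T6: waits 0, runs 0→2
T2: waits 2, runs 2→5
T4: waits 5, runs 5→10
T5: waits 10, runs 10→19
T3: waits 19, runs 19→29
T1: waits 29, runs 29→47
Sum = 0+2+5+10+19+29 = 65.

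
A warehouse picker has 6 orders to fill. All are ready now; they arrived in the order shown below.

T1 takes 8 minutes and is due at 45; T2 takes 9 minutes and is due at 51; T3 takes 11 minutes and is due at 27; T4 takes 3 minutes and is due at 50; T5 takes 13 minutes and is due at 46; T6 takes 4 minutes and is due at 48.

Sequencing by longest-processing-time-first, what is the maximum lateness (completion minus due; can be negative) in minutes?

-2

LPT (decreasing processing time): T5 T3 T2 T1 T6 T4.
T5: 0→13, due 46, lateness -33
T3: 13→24, due 27, lateness -3
T2: 24→33, due 51, lateness -18
T1: 33→41, due 45, lateness -4
T6: 41→45, due 48, lateness -3
T4: 45→48, due 50, lateness -2
Maximum = -2.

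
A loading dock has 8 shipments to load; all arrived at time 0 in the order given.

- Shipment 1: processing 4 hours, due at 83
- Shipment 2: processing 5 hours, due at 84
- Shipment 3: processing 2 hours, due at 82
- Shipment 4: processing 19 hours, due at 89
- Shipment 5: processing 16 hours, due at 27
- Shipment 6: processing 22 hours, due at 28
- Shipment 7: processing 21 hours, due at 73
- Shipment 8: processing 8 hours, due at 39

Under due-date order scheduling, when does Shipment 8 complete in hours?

46

EDD (increasing due date): Shipment 5 Shipment 6 Shipment 8 Shipment 7 Shipment 3 Shipment 1 Shipment 2 Shipment 4.
Shipment 5: 0→16
Shipment 6: 16→38
Shipment 8: 38→46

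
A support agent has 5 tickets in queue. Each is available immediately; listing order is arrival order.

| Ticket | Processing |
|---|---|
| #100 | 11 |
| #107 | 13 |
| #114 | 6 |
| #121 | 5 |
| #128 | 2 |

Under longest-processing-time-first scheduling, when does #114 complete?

LPT (decreasing processing time): #107 #100 #114 #121 #128.
#107: 0→13
#100: 13→24
#114: 24→30

30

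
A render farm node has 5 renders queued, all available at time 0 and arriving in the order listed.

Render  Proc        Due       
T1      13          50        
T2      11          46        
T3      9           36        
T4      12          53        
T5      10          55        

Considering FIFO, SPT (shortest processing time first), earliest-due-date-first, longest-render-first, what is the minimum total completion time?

155

FIFO (arrival order): T1 T2 T3 T4 T5.
T1: 0→13
T2: 13→24
T3: 24→33
T4: 33→45
T5: 45→55
Sum = 13+24+33+45+55 = 170.
SPT (increasing processing time): T3 T5 T2 T4 T1.
T3: 0→9
T5: 9→19
T2: 19→30
T4: 30→42
T1: 42→55
Sum = 9+19+30+42+55 = 155.
EDD (increasing due date): T3 T2 T1 T4 T5.
T3: 0→9
T2: 9→20
T1: 20→33
T4: 33→45
T5: 45→55
Sum = 9+20+33+45+55 = 162.
LPT (decreasing processing time): T1 T4 T2 T5 T3.
T1: 0→13
T4: 13→25
T2: 25→36
T5: 36→46
T3: 46→55
Sum = 13+25+36+46+55 = 175.
FIFO 170, SPT 155, EDD 162, LPT 175 → minimum 155.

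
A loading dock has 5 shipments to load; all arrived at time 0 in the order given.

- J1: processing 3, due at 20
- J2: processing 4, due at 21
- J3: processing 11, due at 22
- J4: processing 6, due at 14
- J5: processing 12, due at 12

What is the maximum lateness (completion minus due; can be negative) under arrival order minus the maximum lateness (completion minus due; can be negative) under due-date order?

FIFO (arrival order): J1 J2 J3 J4 J5.
J1: 0→3, due 20, lateness -17
J2: 3→7, due 21, lateness -14
J3: 7→18, due 22, lateness -4
J4: 18→24, due 14, lateness 10
J5: 24→36, due 12, lateness 24
Maximum = 24.
EDD (increasing due date): J5 J4 J1 J2 J3.
J5: 0→12, due 12, lateness 0
J4: 12→18, due 14, lateness 4
J1: 18→21, due 20, lateness 1
J2: 21→25, due 21, lateness 4
J3: 25→36, due 22, lateness 14
Maximum = 14.
Difference = 24 − 14 = 10.

10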